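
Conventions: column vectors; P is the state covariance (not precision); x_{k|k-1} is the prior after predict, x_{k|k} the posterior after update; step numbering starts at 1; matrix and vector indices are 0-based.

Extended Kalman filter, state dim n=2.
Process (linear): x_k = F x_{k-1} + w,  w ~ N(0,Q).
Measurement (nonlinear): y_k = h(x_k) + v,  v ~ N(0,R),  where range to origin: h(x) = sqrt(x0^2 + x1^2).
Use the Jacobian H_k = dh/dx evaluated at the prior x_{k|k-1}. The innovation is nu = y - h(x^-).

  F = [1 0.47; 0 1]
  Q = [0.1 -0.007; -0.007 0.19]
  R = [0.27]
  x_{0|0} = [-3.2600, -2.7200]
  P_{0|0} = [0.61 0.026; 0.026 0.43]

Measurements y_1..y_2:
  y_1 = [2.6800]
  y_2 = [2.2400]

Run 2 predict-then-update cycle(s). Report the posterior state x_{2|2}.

step 1: x^-=[-4.5384, -2.7200]  P^-=[0.8294 0.2211; 0.2211 0.6200]  H_jac=[-0.8577 -0.5141]  S=[1.2391]  K=[-0.6659; -0.4103]  nu=[-2.6111]  x^+=[-2.7997, -1.6487]  P^+=[0.2800 -0.1174; -0.1174 0.4114]
step 2: x^-=[-3.5746, -1.6487]  P^-=[0.3605 0.0689; 0.0689 0.6014]  H_jac=[-0.9081 -0.4188]  S=[0.7252]  K=[-0.4912; -0.4337]  nu=[-1.6965]  x^+=[-2.7412, -0.9130]  P^+=[0.1855 -0.0855; -0.0855 0.4650]

x_post = [-2.7412, -0.9130]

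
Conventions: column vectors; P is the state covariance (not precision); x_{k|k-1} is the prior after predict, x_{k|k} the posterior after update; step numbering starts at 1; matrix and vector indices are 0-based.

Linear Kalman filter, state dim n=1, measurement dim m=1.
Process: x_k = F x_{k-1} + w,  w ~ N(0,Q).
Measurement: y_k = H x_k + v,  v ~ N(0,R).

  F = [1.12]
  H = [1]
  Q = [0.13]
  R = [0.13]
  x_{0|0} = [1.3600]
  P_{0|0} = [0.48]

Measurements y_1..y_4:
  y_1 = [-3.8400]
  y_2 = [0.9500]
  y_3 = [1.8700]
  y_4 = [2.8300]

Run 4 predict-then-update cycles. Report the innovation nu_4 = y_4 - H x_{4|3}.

innov = [1.6778]

step 1: x^-=[1.5232]  P^-=[0.7321]  S=[0.8621]  K=[0.8492]  nu=[-5.3632]  x^+=[-3.0313]  P^+=[0.1104]
step 2: x^-=[-3.3950]  P^-=[0.2685]  S=[0.3985]  K=[0.6738]  nu=[4.3450]  x^+=[-0.4675]  P^+=[0.0876]
step 3: x^-=[-0.5236]  P^-=[0.2399]  S=[0.3699]  K=[0.6485]  nu=[2.3936]  x^+=[1.0287]  P^+=[0.0843]
step 4: x^-=[1.1522]  P^-=[0.2358]  S=[0.3658]  K=[0.6446]  nu=[1.6778]  x^+=[2.2336]  P^+=[0.0838]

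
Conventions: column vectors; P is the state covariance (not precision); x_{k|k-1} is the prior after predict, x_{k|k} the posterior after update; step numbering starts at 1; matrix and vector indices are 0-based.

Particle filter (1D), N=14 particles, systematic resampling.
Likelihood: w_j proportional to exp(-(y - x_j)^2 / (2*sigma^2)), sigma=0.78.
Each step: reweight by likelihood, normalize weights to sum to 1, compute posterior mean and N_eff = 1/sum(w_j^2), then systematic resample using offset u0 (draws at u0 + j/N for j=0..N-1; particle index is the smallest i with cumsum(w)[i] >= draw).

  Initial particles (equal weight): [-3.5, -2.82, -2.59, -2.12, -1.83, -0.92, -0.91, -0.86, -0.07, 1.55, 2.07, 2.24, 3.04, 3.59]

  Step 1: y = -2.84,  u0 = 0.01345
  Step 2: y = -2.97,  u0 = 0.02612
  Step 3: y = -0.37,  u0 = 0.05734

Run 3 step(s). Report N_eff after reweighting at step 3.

N_eff = 3.5918

step 1: w=[0.1806, 0.2582, 0.2454, 0.1687, 0.1117, 0.0125, 0.0121, 0.0103, 0.0005, 0.0000, 0.0000, 0.0000, 0.0000, 0.0000]  mean=-2.5894  Neff=4.9784  idx=[0, 0, 0, 1, 1, 1, 2, 2, 2, 2, 3, 3, 4, 4]
step 2: w=[0.0744, 0.0744, 0.0744, 0.0920, 0.0920, 0.0920, 0.0832, 0.0832, 0.0832, 0.0832, 0.0518, 0.0518, 0.0322, 0.0322]  mean=-2.7590  Neff=12.9648  idx=[0, 1, 2, 3, 3, 4, 5, 6, 7, 8, 8, 9, 10, 12]
step 3: w=[0.0009, 0.0009, 0.0009, 0.0194, 0.0194, 0.0194, 0.0194, 0.0469, 0.0469, 0.0469, 0.0469, 0.0469, 0.2175, 0.4675]  mean=-2.1527  Neff=3.5918  idx=[5, 8, 9, 11, 12, 12, 12, 13, 13, 13, 13, 13, 13, 13]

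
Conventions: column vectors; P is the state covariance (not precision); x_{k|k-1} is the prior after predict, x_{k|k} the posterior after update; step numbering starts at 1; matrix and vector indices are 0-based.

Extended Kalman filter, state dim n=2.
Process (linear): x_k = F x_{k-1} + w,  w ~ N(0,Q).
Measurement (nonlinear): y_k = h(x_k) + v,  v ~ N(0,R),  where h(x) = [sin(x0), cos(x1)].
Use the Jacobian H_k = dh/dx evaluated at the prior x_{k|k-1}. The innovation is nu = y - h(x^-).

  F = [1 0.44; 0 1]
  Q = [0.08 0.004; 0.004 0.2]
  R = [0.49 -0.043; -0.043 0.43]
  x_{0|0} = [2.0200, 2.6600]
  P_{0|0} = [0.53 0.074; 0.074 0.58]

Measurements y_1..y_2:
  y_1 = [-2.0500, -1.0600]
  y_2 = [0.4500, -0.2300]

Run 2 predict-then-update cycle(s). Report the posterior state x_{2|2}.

x_post = [6.3450, 3.5177]

step 1: x^-=[3.1904, 2.6600]  P^-=[0.7874 0.3332; 0.3332 0.7800]  H_jac=[-0.9988 0.0000; 0.0000 -0.4632]  S=[1.2755 0.1112; 0.1112 0.5973]  K=[-0.6039 -0.1460; -0.2116 -0.5654]  nu=[-2.0012, -0.1737]  x^+=[4.4242, 3.1818]  P^+=[0.2900 0.0795; 0.0795 0.5053]
step 2: x^-=[5.8242, 3.1818]  P^-=[0.5377 0.3058; 0.3058 0.7053]  H_jac=[0.8965 0.0000; 0.0000 0.0402]  S=[0.9222 -0.0320; -0.0320 0.4311]  K=[0.5251 0.0675; 0.3003 0.0880]  nu=[0.8930, 0.7692]  x^+=[6.3450, 3.5177]  P^+=[0.2838 0.1599; 0.1599 0.6204]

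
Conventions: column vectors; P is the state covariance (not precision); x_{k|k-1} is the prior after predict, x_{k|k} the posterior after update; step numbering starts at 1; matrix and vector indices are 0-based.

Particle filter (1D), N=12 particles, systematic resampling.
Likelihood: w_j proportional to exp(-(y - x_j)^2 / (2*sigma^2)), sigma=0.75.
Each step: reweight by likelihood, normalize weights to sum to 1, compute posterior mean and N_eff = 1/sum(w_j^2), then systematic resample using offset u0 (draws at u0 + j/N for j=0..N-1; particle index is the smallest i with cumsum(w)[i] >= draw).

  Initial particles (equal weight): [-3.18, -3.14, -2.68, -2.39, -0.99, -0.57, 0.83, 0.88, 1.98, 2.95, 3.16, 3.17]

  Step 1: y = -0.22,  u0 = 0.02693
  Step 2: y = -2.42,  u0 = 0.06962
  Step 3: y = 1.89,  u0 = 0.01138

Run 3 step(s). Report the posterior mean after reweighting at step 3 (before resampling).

post_mean = -0.6599

step 1: w=[0.0002, 0.0002, 0.0021, 0.0068, 0.2638, 0.4007, 0.1677, 0.1524, 0.0060, 0.0001, 0.0000, 0.0000]  mean=-0.2271  Neff=3.5514  idx=[4, 4, 4, 5, 5, 5, 5, 5, 6, 6, 7, 7]
step 2: w=[0.2236, 0.2236, 0.2236, 0.0657, 0.0657, 0.0657, 0.0657, 0.0657, 0.0001, 0.0001, 0.0001, 0.0001]  mean=-0.8512  Neff=5.8255  idx=[0, 0, 1, 1, 1, 2, 2, 2, 3, 5, 6, 7]
step 3: w=[0.0268, 0.0268, 0.0268, 0.0268, 0.0268, 0.0268, 0.0268, 0.0268, 0.1965, 0.1965, 0.1965, 0.1965]  mean=-0.6599  Neff=6.2444  idx=[0, 3, 6, 8, 8, 9, 9, 9, 10, 10, 11, 11]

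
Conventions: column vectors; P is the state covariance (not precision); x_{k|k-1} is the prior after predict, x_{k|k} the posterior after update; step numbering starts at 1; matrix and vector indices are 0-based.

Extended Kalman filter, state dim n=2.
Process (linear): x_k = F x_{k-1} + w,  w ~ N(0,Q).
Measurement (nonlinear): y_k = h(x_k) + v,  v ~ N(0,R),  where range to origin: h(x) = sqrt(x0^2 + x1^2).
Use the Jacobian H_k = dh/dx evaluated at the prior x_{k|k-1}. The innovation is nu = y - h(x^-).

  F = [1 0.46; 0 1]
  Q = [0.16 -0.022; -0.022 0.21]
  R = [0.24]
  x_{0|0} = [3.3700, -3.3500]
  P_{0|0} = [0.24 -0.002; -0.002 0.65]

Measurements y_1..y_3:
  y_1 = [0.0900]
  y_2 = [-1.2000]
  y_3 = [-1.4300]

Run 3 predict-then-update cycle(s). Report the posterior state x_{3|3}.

step 1: x^-=[1.8290, -3.3500]  P^-=[0.5357 0.2750; 0.2750 0.8600]  H_jac=[0.4792 -0.8777]  S=[0.7942]  K=[0.0193; -0.7845]  nu=[-3.7268]  x^+=[1.7570, -0.4264]  P^+=[0.5354 0.2870; 0.2870 0.3712]
step 2: x^-=[1.5609, -0.4264]  P^-=[1.0380 0.4358; 0.4358 0.5812]  H_jac=[0.9647 -0.2635]  S=[1.0248]  K=[0.8651; 0.2608]  nu=[-2.8181]  x^+=[-0.8770, -1.1613]  P^+=[0.2711 0.2046; 0.2046 0.5115]
step 3: x^-=[-1.4112, -1.1613]  P^-=[0.7276 0.4179; 0.4179 0.7215]  H_jac=[-0.7722 -0.6354]  S=[1.3753]  K=[-0.6016; -0.5680]  nu=[-3.2576]  x^+=[0.5486, 0.6891]  P^+=[0.2298 -0.0521; -0.0521 0.2778]

x_post = [0.5486, 0.6891]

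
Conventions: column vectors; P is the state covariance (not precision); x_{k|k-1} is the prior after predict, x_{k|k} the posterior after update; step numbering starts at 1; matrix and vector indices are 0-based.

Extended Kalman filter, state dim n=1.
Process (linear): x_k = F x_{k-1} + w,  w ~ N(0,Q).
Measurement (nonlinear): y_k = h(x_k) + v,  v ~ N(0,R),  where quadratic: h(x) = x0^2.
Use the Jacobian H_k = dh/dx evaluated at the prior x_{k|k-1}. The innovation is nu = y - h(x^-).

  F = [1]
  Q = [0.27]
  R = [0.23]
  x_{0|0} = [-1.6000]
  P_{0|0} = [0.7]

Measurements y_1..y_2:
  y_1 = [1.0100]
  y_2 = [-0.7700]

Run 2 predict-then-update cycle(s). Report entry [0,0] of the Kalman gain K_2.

step 1: x^-=[-1.6000]  P^-=[0.9700]  H_jac=[-3.2000]  S=[10.1628]  K=[-0.3054]  nu=[-1.5500]  x^+=[-1.1266]  P^+=[0.0220]
step 2: x^-=[-1.1266]  P^-=[0.2920]  H_jac=[-2.2532]  S=[1.7122]  K=[-0.3842]  nu=[-2.0392]  x^+=[-0.3431]  P^+=[0.0392]

K[0,0] = -0.3842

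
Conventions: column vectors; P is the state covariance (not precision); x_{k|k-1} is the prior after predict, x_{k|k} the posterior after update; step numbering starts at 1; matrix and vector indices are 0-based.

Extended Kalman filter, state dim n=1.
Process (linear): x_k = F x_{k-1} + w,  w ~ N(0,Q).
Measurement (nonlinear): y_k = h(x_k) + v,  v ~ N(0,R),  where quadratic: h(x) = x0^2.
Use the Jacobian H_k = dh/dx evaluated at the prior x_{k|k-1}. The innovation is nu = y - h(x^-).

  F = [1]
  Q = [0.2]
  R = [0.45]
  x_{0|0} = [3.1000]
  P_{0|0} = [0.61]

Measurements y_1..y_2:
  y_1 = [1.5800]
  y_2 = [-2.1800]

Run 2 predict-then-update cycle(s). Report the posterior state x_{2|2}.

step 1: x^-=[3.1000]  P^-=[0.8100]  H_jac=[6.2000]  S=[31.5864]  K=[0.1590]  nu=[-8.0300]  x^+=[1.8233]  P^+=[0.0115]
step 2: x^-=[1.8233]  P^-=[0.2115]  H_jac=[3.6466]  S=[3.2630]  K=[0.2364]  nu=[-5.5044]  x^+=[0.5220]  P^+=[0.0292]

x_post = [0.5220]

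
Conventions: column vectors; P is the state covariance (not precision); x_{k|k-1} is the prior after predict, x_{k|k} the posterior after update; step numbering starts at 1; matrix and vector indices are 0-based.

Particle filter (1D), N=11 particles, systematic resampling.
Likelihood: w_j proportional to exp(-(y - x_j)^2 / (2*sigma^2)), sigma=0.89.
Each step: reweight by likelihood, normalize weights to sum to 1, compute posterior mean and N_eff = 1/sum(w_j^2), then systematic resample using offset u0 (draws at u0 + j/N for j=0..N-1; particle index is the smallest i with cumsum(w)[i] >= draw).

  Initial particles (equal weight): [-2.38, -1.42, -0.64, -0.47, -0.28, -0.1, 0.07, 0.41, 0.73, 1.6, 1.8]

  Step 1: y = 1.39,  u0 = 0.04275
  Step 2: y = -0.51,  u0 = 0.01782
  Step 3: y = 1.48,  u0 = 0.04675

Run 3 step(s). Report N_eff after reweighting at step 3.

step 1: w=[0.0000, 0.0017, 0.0180, 0.0273, 0.0417, 0.0597, 0.0808, 0.1323, 0.1843, 0.2360, 0.2182]  mean=0.9203  Neff=5.9645  idx=[3, 5, 6, 7, 8, 8, 9, 9, 9, 10, 10]
step 2: w=[0.2323, 0.2091, 0.1881, 0.1363, 0.0881, 0.0881, 0.0140, 0.0140, 0.0140, 0.0080, 0.0080]  mean=0.1636  Neff=5.9565  idx=[0, 0, 0, 1, 1, 2, 2, 3, 3, 4, 5]
step 3: w=[0.0250, 0.0250, 0.0250, 0.0570, 0.0570, 0.0786, 0.0786, 0.1338, 0.1338, 0.1932, 0.1932]  mean=0.3561  Neff=7.6249  idx=[1, 4, 5, 6, 7, 8, 8, 9, 9, 10, 10]

N_eff = 7.6249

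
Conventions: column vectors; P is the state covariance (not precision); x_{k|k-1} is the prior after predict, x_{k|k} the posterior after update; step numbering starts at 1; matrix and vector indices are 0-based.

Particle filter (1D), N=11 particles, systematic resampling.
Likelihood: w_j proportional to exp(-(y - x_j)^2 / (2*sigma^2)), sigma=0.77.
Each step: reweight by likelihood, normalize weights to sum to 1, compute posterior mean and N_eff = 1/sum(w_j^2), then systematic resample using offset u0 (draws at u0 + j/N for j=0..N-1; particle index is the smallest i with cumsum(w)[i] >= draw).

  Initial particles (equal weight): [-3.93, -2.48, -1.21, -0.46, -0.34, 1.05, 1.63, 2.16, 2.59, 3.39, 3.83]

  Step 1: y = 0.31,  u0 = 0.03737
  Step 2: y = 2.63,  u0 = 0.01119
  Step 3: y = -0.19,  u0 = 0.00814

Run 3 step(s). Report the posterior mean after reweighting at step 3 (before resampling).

step 1: w=[0.0000, 0.0006, 0.0599, 0.2549, 0.2943, 0.2648, 0.0967, 0.0234, 0.0052, 0.0001, 0.0000]  mean=0.2092  Neff=4.2514  idx=[2, 3, 3, 3, 4, 4, 4, 5, 5, 5, 6]
step 2: w=[0.0000, 0.0004, 0.0004, 0.0004, 0.0007, 0.0007, 0.0007, 0.1526, 0.1526, 0.1526, 0.5389]  mean=1.3577  Neff=2.7759  idx=[7, 7, 8, 8, 9, 10, 10, 10, 10, 10, 10]
step 3: w=[0.1576, 0.1576, 0.1576, 0.1576, 0.1576, 0.0353, 0.0353, 0.0353, 0.0353, 0.0353, 0.0353]  mean=1.1728  Neff=7.5907  idx=[0, 0, 1, 1, 2, 2, 3, 4, 4, 6, 8]

post_mean = 1.1728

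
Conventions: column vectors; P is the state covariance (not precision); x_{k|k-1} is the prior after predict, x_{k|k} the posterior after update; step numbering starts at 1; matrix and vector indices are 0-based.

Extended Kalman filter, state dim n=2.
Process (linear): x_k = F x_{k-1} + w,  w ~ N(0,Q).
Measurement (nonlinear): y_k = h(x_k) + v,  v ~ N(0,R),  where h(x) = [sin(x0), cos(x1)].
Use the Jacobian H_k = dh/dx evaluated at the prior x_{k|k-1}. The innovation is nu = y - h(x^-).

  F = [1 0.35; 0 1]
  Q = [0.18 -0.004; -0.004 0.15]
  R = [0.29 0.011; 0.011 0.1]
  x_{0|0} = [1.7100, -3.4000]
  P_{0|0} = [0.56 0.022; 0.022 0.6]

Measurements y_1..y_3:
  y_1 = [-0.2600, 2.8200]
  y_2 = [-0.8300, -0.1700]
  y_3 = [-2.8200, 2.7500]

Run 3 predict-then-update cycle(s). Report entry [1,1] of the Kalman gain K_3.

K[1,1] = 0.7128

step 1: x^-=[0.5200, -3.4000]  P^-=[0.8289 0.2280; 0.2280 0.7500]  H_jac=[0.8678 0.0000; 0.0000 -0.2555]  S=[0.9143 -0.0396; -0.0396 0.1490]  K=[0.7788 -0.1843; 0.1626 -1.2433]  nu=[-0.7569, 3.7868]  x^+=[-0.7673, -8.2312]  P^+=[0.2579 0.0386; 0.0386 0.4795]
step 2: x^-=[-3.6482, -8.2312]  P^-=[0.5237 0.2024; 0.2024 0.6295]  H_jac=[-0.8744 0.0000; 0.0000 0.9297]  S=[0.6904 -0.1536; -0.1536 0.6441]  K=[-0.6318 0.1416; -0.0573 0.8950]  nu=[-1.3152, 0.1984]  x^+=[-2.7892, -7.9783]  P^+=[0.2077 0.0078; 0.0078 0.0956]
step 3: x^-=[-5.5816, -7.9783]  P^-=[0.4049 0.0372; 0.0372 0.2456]  H_jac=[0.7638 0.0000; 0.0000 0.9923]  S=[0.5262 0.0392; 0.0392 0.3418]  K=[0.5846 0.0410; 0.0009 0.7128]  nu=[-3.4654, 2.8740]  x^+=[-7.4899, -5.9327]  P^+=[0.2226 0.0106; 0.0106 0.0718]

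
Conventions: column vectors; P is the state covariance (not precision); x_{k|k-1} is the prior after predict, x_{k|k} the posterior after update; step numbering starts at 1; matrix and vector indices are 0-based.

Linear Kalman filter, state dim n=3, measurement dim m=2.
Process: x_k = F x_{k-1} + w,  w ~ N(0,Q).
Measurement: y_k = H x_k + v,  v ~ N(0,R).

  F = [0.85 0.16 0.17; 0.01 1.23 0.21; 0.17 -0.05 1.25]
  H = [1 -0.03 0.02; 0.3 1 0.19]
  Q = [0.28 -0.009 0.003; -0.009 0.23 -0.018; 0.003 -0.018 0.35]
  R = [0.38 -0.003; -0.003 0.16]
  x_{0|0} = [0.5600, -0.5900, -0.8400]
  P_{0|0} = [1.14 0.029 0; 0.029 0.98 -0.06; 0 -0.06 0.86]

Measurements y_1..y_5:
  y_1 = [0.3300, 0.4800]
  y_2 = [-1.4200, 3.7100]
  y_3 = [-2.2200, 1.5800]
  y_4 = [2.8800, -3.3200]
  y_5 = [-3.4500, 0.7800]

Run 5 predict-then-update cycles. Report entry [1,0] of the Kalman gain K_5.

step 1: x^-=[0.2388, -0.8965, -0.9253]  P^-=[1.1582 0.2401 0.3307; 0.2401 1.7204 0.0638; 0.3307 0.0638 1.7362]  S=[1.5392 0.6031; 0.6031 2.2533]  K=[0.7139 0.0976; -0.2128 0.8578; 0.1681 0.1738]  nu=[0.0828, 1.4807]  x^+=[0.4424, 0.3560, -0.6541]  P^+=[0.2684 -0.0714 0.0231; -0.0714 0.2128 -0.2816; 0.0231 -0.2816 1.5894]
step 2: x^-=[0.3218, 0.3049, -0.7602]  P^-=[0.4972 -0.0471 0.3502; -0.0471 0.4750 -0.0572; 0.3502 -0.0572 2.8880]  S=[0.8957 0.1641; 0.1641 0.7739]  K=[0.5458 0.1022; -0.1834 0.6203; 0.3290 0.7011]  nu=[-1.7174, 3.4530]  x^+=[-0.2627, 2.7617, 1.0956]  P^+=[0.2040 -0.0590 0.0656; -0.0590 0.1844 -0.3521; 0.0656 -0.3521 2.3350]
step 3: x^-=[0.4048, 3.6244, 1.1868]  P^-=[0.4834 -0.0230 0.5323; -0.0230 0.4289 0.0371; 0.5323 0.0371 4.0776]  S=[0.8880 0.2267; 0.2267 0.8405]  K=[0.5255 0.1237; -0.1824 0.5596; 0.4241 1.0414]  nu=[-2.5398, -2.3913]  x^+=[-1.2258, 2.7495, -2.3808]  P^+=[0.1958 -0.0576 0.0901; -0.0576 0.1824 -0.3948; 0.0901 -0.3948 2.8060]
step 4: x^-=[-1.0067, 2.8697, -3.3218]  P^-=[0.4961 -0.0112 0.6497; -0.0112 0.4247 0.0971; 0.6497 0.0971 4.8291]  S=[0.9050 0.2691; 0.2691 0.9079]  K=[0.5236 0.1324; -0.1846 0.5391; 0.4664 1.1940]  nu=[4.0392, -5.2565]  x^+=[0.4122, -0.7097, -7.7141]  P^+=[0.1948 -0.0579 0.1004; -0.0579 0.1835 -0.4177; 0.1004 -0.4177 3.0382]
step 5: x^-=[-1.0745, -2.4888, -9.5371]  P^-=[0.5038 -0.0067 0.7057; -0.0067 0.4249 0.1235; 0.7057 0.1235 5.1991]  S=[0.9147 0.2886; 0.2886 0.9413]  K=[0.5237 0.1353; -0.1862 0.5313; 0.4845 1.2570]  nu=[-2.2594, 5.4032]  x^+=[-1.5265, 0.8024, -3.8402]  P^+=[0.1948 -0.0582 0.1046; -0.0582 0.1846 -0.4294; 0.1046 -0.4294 3.1456]

K[1,0] = -0.1862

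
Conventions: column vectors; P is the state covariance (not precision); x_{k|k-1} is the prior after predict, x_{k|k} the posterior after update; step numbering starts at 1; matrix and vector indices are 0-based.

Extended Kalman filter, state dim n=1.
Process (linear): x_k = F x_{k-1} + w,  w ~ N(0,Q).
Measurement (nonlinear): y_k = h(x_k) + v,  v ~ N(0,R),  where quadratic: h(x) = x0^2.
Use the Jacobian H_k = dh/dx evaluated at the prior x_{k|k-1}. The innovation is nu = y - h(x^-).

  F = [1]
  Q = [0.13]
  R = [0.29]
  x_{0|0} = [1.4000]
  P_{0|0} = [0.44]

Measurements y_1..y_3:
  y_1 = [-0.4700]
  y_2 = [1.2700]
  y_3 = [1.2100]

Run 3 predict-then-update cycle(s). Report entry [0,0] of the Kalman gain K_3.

step 1: x^-=[1.4000]  P^-=[0.5700]  H_jac=[2.8000]  S=[4.7588]  K=[0.3354]  nu=[-2.4300]  x^+=[0.5850]  P^+=[0.0347]
step 2: x^-=[0.5850]  P^-=[0.1647]  H_jac=[1.1701]  S=[0.5155]  K=[0.3739]  nu=[0.9277]  x^+=[0.9319]  P^+=[0.0927]
step 3: x^-=[0.9319]  P^-=[0.2227]  H_jac=[1.8638]  S=[1.0635]  K=[0.3902]  nu=[0.3416]  x^+=[1.0652]  P^+=[0.0607]

K[0,0] = 0.3902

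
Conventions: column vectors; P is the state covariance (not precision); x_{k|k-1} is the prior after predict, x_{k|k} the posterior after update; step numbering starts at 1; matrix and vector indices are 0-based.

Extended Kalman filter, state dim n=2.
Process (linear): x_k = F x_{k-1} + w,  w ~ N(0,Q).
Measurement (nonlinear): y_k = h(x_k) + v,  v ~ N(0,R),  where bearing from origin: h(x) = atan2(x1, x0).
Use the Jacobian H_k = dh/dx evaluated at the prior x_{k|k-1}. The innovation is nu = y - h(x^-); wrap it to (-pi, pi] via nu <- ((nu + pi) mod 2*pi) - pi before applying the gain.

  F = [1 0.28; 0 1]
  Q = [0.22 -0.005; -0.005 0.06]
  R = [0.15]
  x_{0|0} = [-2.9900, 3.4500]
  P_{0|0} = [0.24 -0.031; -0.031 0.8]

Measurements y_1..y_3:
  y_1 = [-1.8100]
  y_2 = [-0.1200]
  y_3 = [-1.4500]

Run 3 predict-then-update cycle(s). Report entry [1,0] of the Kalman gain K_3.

step 1: x^-=[-2.0240, 3.4500]  P^-=[0.5054 0.1880; 0.1880 0.8600]  H_jac=[-0.2156 -0.1265]  S=[0.1975]  K=[-0.6721; -0.7561]  nu=[2.3718]  x^+=[-3.6182, 1.6568]  P^+=[0.4161 0.0876; 0.0876 0.7471]
step 2: x^-=[-3.1543, 1.6568]  P^-=[0.7438 0.2918; 0.2918 0.8071]  H_jac=[-0.1305 -0.2485]  S=[0.2314]  K=[-0.7328; -1.0311]  nu=[-2.7780]  x^+=[-1.1187, 4.5212]  P^+=[0.6195 0.1170; 0.1170 0.5610]
step 3: x^-=[0.1472, 4.5212]  P^-=[0.9490 0.2690; 0.2690 0.6210]  H_jac=[-0.2209 0.0072]  S=[0.1955]  K=[-1.0626; -0.2812]  nu=[-2.9882]  x^+=[3.3225, 5.3615]  P^+=[0.7282 0.2106; 0.2106 0.6056]

K[1,0] = -0.2812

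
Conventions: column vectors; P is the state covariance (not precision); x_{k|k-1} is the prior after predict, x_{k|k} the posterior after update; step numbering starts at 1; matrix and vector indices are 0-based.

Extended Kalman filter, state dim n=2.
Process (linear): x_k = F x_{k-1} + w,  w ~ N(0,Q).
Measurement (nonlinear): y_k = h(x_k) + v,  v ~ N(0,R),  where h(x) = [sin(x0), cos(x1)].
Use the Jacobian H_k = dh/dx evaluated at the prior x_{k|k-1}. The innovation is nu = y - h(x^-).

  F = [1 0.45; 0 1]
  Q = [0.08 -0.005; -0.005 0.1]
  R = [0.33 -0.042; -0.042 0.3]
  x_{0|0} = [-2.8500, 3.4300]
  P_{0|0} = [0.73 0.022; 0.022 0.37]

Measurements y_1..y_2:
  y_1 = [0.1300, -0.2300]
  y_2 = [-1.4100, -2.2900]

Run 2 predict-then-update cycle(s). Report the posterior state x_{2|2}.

step 1: x^-=[-1.3065, 3.4300]  P^-=[0.9047 0.1835; 0.1835 0.4700]  H_jac=[0.2612 0.0000; 0.0000 0.2844]  S=[0.3917 -0.0284; -0.0284 0.3380]  K=[0.6182 0.2063; 0.1519 0.4082]  nu=[1.0953, 0.7287]  x^+=[-0.4790, 3.8939]  P^+=[0.7478 0.1263; 0.1263 0.4081]
step 2: x^-=[1.2732, 3.8939]  P^-=[1.0241 0.3050; 0.3050 0.5081]  H_jac=[0.2932 0.0000; 0.0000 0.6833]  S=[0.4180 0.0191; 0.0191 0.5373]  K=[0.7017 0.3629; 0.1847 0.6397]  nu=[-2.3660, -1.5599]  x^+=[-0.9532, 2.4591]  P^+=[0.7378 0.1162; 0.1162 0.2695]

x_post = [-0.9532, 2.4591]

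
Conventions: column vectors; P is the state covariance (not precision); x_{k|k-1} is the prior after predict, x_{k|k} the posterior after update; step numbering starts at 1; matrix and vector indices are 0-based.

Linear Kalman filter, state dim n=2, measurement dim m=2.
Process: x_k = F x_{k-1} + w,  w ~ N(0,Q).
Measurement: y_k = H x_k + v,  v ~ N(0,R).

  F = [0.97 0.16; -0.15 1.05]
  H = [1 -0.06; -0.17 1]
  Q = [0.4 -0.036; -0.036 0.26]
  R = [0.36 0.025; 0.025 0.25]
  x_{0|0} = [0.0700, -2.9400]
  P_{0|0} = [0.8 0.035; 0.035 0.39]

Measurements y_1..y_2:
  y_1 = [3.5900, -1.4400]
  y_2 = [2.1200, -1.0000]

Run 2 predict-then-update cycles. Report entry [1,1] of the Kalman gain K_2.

step 1: x^-=[-0.4025, -3.0975]  P^-=[1.1736 -0.0521; -0.0521 0.6970]  S=[1.5423 -0.2689; -0.2689 0.9986]  K=[0.7544 -0.0488; 0.0654 0.7244]  nu=[3.8066, 1.5891]  x^+=[2.3919, -1.6972]  P^+=[0.2736 0.0532; 0.0532 0.1918]
step 2: x^-=[2.0486, -2.1408]  P^-=[0.6788 0.0093; 0.0093 0.4608]  S=[1.0394 -0.1087; -0.1087 0.7273]  K=[0.6474 -0.0492; 0.0491 0.6388]  nu=[-0.0570, 1.4891]  x^+=[1.9385, -1.1924]  P^+=[0.2345 0.0438; 0.0438 0.1684]

K[1,1] = 0.6388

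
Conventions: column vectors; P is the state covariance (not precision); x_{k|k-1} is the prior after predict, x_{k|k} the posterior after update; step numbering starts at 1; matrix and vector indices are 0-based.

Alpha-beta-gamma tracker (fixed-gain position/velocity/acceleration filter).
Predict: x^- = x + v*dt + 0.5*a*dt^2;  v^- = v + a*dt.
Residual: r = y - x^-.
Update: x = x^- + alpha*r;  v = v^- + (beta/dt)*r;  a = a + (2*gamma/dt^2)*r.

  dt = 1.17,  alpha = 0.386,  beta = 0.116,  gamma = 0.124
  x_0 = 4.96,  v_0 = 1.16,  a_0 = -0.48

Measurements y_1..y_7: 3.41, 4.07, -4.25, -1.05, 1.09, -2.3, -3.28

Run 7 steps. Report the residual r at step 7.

resid = 8.9712

step 1: x_pred=5.9887  r=-2.5787  x^+=4.9933  v^+=0.3427  a^+=-0.9472
step 2: x_pred=4.7460  r=-0.6760  x^+=4.4851  v^+=-0.8325  a^+=-1.0696
step 3: x_pred=2.7790  r=-7.0290  x^+=0.0658  v^+=-2.7808  a^+=-2.3431
step 4: x_pred=-4.7915  r=3.7415  x^+=-3.3473  v^+=-5.1513  a^+=-1.6652
step 5: x_pred=-10.5140  r=11.6040  x^+=-6.0349  v^+=-5.9491  a^+=0.4371
step 6: x_pred=-12.6962  r=10.3962  x^+=-8.6832  v^+=-4.4070  a^+=2.3205
step 7: x_pred=-12.2512  r=8.9712  x^+=-8.7883  v^+=-0.8026  a^+=3.9458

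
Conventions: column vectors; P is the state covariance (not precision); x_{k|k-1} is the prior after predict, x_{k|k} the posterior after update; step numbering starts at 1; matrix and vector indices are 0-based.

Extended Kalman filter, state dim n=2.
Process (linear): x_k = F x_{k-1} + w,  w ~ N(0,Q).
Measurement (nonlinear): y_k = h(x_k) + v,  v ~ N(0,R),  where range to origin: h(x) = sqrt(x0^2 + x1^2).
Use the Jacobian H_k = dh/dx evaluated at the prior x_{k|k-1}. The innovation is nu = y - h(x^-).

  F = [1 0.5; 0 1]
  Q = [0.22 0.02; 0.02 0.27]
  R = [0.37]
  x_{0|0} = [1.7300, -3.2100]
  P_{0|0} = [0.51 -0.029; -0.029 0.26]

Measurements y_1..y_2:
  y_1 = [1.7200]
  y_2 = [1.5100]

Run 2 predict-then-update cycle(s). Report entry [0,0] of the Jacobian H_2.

H_jac[0,0] = -0.3559

step 1: x^-=[0.1250, -3.2100]  P^-=[0.7660 0.1210; 0.1210 0.5300]  H_jac=[0.0389 -0.9992]  S=[0.8909]  K=[-0.1023; -0.5891]  nu=[-1.4924]  x^+=[0.2776, -2.3308]  P^+=[0.7567 0.0673; 0.0673 0.2208]
step 2: x^-=[-0.8878, -2.3308]  P^-=[1.0992 0.1977; 0.1977 0.4908]  H_jac=[-0.3559 -0.9345]  S=[1.0694]  K=[-0.5386; -0.4947]  nu=[-0.9841]  x^+=[-0.3577, -1.8439]  P^+=[0.7889 -0.0872; -0.0872 0.2291]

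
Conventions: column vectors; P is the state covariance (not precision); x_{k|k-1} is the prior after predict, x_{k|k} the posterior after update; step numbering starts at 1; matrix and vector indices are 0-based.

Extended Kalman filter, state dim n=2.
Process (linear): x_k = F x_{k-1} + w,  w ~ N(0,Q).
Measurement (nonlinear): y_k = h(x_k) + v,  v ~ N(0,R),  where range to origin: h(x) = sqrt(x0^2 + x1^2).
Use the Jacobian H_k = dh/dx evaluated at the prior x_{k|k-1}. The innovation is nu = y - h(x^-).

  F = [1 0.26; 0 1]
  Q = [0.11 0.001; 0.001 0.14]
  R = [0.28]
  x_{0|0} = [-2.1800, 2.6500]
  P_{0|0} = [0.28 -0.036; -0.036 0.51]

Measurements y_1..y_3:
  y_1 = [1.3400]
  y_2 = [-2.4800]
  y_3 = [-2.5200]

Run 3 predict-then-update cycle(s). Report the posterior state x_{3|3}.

x_post = [1.7055, 0.9587]

step 1: x^-=[-1.4910, 2.6500]  P^-=[0.4058 0.0976; 0.0976 0.6500]  H_jac=[-0.4904 0.8715]  S=[0.7879]  K=[-0.1446; 0.6583]  nu=[-1.7007]  x^+=[-1.2451, 1.5305]  P^+=[0.3893 0.1726; 0.1726 0.3086]
step 2: x^-=[-0.8472, 1.5305]  P^-=[0.6099 0.2538; 0.2538 0.4486]  H_jac=[-0.4843 0.8749]  S=[0.5513]  K=[-0.1330; 0.4889]  nu=[-4.2293]  x^+=[-0.2848, -0.5373]  P^+=[0.6001 0.2897; 0.2897 0.3168]
step 3: x^-=[-0.4245, -0.5373]  P^-=[0.8822 0.3730; 0.3730 0.4568]  H_jac=[-0.6200 -0.7846]  S=[1.2632]  K=[-0.6647; -0.4668]  nu=[-3.2047]  x^+=[1.7055, 0.9587]  P^+=[0.3241 -0.0189; -0.0189 0.1815]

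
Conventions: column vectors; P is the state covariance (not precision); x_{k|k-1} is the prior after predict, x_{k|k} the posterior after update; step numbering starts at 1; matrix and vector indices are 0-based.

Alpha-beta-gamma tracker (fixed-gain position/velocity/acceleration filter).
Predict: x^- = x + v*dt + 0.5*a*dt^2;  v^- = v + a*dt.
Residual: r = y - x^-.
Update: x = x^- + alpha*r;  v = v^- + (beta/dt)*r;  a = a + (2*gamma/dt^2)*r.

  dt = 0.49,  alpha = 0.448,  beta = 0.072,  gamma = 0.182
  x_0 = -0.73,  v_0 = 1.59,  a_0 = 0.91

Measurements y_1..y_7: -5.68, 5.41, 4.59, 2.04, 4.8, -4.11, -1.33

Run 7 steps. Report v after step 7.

step 1: x_pred=0.1583  r=-5.8383  x^+=-2.4572  v^+=1.1780  a^+=-7.9411
step 2: x_pred=-2.8333  r=8.2433  x^+=0.8597  v^+=-1.5019  a^+=4.5561
step 3: x_pred=0.6707  r=3.9193  x^+=2.4266  v^+=1.3065  a^+=10.4978
step 4: x_pred=4.3270  r=-2.2870  x^+=3.3024  v^+=6.1144  a^+=7.0307
step 5: x_pred=7.1425  r=-2.3425  x^+=6.0931  v^+=9.2152  a^+=3.4793
step 6: x_pred=11.0262  r=-15.1362  x^+=4.2452  v^+=8.6960  a^+=-19.4677
step 7: x_pred=6.1691  r=-7.4991  x^+=2.8095  v^+=-1.9451  a^+=-30.8366

v_post = -1.9451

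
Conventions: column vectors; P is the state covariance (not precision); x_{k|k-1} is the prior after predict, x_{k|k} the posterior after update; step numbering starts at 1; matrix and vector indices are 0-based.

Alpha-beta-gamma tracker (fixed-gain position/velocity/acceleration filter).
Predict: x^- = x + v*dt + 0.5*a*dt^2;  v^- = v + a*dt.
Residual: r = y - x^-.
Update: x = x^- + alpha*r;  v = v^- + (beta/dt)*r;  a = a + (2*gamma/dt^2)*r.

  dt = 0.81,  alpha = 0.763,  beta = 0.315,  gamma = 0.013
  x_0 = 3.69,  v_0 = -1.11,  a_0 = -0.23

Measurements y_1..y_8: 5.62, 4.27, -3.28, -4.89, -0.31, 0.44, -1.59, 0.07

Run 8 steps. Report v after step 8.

v_post = 0.2363

step 1: x_pred=2.7154  r=2.9046  x^+=4.9316  v^+=-0.1668  a^+=-0.1149
step 2: x_pred=4.7589  r=-0.4889  x^+=4.3859  v^+=-0.4499  a^+=-0.1343
step 3: x_pred=3.9774  r=-7.2574  x^+=-1.5600  v^+=-3.3810  a^+=-0.4219
step 4: x_pred=-4.4370  r=-0.4530  x^+=-4.7826  v^+=-3.8989  a^+=-0.4398
step 5: x_pred=-8.0850  r=7.7750  x^+=-2.1527  v^+=-1.2315  a^+=-0.1317
step 6: x_pred=-3.1934  r=3.6334  x^+=-0.4211  v^+=0.0748  a^+=0.0123
step 7: x_pred=-0.3565  r=-1.2335  x^+=-1.2977  v^+=-0.3950  a^+=-0.0366
step 8: x_pred=-1.6296  r=1.6996  x^+=-0.3328  v^+=0.2363  a^+=0.0307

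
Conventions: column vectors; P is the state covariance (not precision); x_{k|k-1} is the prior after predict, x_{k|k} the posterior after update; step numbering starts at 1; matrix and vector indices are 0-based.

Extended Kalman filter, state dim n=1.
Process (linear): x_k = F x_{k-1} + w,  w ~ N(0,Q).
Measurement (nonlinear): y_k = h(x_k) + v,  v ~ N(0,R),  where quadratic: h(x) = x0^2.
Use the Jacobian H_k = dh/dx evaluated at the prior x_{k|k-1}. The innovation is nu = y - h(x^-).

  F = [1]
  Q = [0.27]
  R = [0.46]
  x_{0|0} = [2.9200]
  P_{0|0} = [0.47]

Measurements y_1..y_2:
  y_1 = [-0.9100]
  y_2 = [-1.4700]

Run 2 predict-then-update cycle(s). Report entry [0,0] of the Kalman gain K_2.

step 1: x^-=[2.9200]  P^-=[0.7400]  H_jac=[5.8400]  S=[25.6981]  K=[0.1682]  nu=[-9.4364]  x^+=[1.3331]  P^+=[0.0132]
step 2: x^-=[1.3331]  P^-=[0.2832]  H_jac=[2.6662]  S=[2.4735]  K=[0.3053]  nu=[-3.2472]  x^+=[0.3417]  P^+=[0.0527]

K[0,0] = 0.3053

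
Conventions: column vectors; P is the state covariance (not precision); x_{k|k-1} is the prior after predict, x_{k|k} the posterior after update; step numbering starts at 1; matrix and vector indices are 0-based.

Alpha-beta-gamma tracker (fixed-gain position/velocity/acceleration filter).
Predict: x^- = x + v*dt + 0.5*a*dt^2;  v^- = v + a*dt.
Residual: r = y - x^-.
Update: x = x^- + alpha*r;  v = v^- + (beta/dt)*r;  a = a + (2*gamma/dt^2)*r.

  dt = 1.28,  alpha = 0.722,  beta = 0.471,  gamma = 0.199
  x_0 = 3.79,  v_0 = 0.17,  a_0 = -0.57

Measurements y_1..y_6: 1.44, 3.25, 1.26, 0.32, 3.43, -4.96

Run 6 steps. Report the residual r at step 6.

step 1: x_pred=3.5407  r=-2.1007  x^+=2.0240  v^+=-1.3326  a^+=-1.0803
step 2: x_pred=-0.5667  r=3.8167  x^+=2.1890  v^+=-1.3109  a^+=-0.1531
step 3: x_pred=0.3855  r=0.8745  x^+=1.0169  v^+=-1.1852  a^+=0.0593
step 4: x_pred=-0.4516  r=0.7716  x^+=0.1055  v^+=-0.8254  a^+=0.2467
step 5: x_pred=-0.7489  r=4.1789  x^+=2.2683  v^+=1.0281  a^+=1.2618
step 6: x_pred=4.6180  r=-9.5780  x^+=-2.2973  v^+=-0.8811  a^+=-1.0648

resid = -9.5780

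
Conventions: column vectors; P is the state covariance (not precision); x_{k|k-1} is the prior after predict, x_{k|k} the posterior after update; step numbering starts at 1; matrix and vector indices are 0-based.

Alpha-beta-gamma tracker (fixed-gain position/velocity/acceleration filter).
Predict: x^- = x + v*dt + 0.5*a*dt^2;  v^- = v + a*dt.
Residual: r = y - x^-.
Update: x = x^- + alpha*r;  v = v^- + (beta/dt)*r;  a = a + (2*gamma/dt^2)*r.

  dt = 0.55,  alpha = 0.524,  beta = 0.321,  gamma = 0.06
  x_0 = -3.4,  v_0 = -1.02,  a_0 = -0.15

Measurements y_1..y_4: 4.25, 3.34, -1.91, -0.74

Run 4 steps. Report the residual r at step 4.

step 1: x_pred=-3.9837  r=8.2337  x^+=0.3308  v^+=3.7030  a^+=3.1163
step 2: x_pred=2.8387  r=0.5013  x^+=3.1014  v^+=5.7095  a^+=3.3151
step 3: x_pred=6.7430  r=-8.6530  x^+=2.2088  v^+=2.4826  a^+=-0.1175
step 4: x_pred=3.5565  r=-4.2965  x^+=1.3051  v^+=-0.0896  a^+=-1.8219

resid = -4.2965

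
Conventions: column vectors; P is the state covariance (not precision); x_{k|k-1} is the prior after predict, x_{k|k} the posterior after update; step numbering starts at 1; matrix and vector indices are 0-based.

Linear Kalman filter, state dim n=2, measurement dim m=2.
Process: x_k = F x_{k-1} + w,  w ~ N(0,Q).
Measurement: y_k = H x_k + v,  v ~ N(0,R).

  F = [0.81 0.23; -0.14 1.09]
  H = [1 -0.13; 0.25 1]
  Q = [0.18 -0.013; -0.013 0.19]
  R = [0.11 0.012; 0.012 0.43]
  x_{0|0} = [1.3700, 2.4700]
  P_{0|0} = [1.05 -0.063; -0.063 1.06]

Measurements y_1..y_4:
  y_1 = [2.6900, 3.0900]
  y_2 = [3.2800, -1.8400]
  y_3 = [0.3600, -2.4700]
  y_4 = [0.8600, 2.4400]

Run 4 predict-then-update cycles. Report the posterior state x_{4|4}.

x_post = [0.7880, 0.1216]

step 1: x^-=[1.6778, 2.5005]  P^-=[0.9015 0.0801; 0.0801 1.4892]  S=[1.0159 0.1213; 0.1213 2.0156]  K=[0.8653 0.0995; -0.2026 0.7610]  nu=[1.3373, 0.1700]  x^+=[2.8519, 2.3590]  P^+=[0.1000 0.0282; 0.0282 0.3177]
step 2: x^-=[2.8526, 2.1720]  P^-=[0.2729 0.0793; 0.0793 0.5609]  S=[0.3718 0.0840; 0.0840 1.0476]  K=[0.6870 0.0857; -0.1102 0.5632]  nu=[0.7098, -4.7252]  x^+=[2.9352, -0.5672]  P^+=[0.0799 0.0251; 0.0251 0.2346]
step 3: x^-=[2.2471, -1.0292]  P^-=[0.2542 0.0581; 0.0581 0.4626]  S=[0.3569 0.0716; 0.0716 0.9375]  K=[0.6753 0.0782; -0.1095 0.5173]  nu=[-2.0209, -2.0026]  x^+=[0.7258, -1.8438]  P^+=[0.0781 0.0222; 0.0222 0.2156]
step 4: x^-=[0.1638, -2.1114]  P^-=[0.2509 0.0511; 0.0511 0.4409]  S=[0.3551 0.0668; 0.0668 0.9121]  K=[0.6737 0.0754; -0.1128 0.5056]  nu=[0.4217, 4.5104]  x^+=[0.7880, 0.1216]  P^+=[0.0778 0.0211; 0.0211 0.2108]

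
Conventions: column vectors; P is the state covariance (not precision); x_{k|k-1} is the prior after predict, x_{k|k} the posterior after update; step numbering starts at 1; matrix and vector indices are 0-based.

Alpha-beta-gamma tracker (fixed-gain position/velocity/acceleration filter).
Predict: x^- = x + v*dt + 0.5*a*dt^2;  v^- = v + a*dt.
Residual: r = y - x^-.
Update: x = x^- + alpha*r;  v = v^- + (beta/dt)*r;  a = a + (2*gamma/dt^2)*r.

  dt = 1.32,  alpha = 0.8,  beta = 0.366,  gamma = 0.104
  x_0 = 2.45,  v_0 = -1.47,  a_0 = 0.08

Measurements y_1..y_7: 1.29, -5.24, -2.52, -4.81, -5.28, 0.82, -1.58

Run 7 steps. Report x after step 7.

x_post = -0.6948

step 1: x_pred=0.5793  r=0.7107  x^+=1.1479  v^+=-1.1673  a^+=0.1648
step 2: x_pred=-0.2494  r=-4.9906  x^+=-4.2419  v^+=-2.3335  a^+=-0.4309
step 3: x_pred=-7.6975  r=5.1775  x^+=-3.5555  v^+=-1.4667  a^+=0.1872
step 4: x_pred=-5.3285  r=0.5185  x^+=-4.9137  v^+=-1.0759  a^+=0.2491
step 5: x_pred=-6.1169  r=0.8369  x^+=-5.4474  v^+=-0.5151  a^+=0.3490
step 6: x_pred=-5.8233  r=6.6433  x^+=-0.5087  v^+=1.7875  a^+=1.1420
step 7: x_pred=2.8458  r=-4.4258  x^+=-0.6948  v^+=2.0678  a^+=0.6137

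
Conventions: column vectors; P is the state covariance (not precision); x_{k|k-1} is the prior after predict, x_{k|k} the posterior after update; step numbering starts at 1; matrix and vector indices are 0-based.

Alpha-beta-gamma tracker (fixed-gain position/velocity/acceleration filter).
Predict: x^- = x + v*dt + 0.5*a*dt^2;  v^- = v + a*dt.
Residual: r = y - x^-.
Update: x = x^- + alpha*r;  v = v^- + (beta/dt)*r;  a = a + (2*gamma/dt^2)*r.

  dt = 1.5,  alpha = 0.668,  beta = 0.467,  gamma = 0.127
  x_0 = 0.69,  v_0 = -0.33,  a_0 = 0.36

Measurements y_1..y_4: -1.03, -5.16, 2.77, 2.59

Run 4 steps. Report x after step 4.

x_post = 2.3628

step 1: x_pred=0.6000  r=-1.6300  x^+=-0.4888  v^+=-0.2975  a^+=0.1760
step 2: x_pred=-0.7371  r=-4.4229  x^+=-3.6916  v^+=-1.4105  a^+=-0.3233
step 3: x_pred=-6.1711  r=8.9411  x^+=-0.1984  v^+=0.8882  a^+=0.6860
step 4: x_pred=1.9056  r=0.6844  x^+=2.3628  v^+=2.1303  a^+=0.7633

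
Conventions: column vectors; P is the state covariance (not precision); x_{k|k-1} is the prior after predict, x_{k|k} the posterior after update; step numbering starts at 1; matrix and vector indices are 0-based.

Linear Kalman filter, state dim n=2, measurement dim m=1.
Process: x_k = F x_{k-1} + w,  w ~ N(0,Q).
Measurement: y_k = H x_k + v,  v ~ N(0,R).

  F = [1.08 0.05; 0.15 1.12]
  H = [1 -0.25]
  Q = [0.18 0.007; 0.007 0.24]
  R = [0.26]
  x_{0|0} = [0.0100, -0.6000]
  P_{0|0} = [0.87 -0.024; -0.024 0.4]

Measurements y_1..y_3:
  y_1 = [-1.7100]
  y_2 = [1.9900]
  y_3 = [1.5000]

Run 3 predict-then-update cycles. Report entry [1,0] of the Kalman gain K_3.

K[1,0] = 0.0237

step 1: x^-=[-0.0192, -0.6705]  P^-=[1.1932 0.1411; 0.1411 0.7533]  S=[1.4297]  K=[0.8099; -0.0330]  nu=[-1.8584]  x^+=[-1.5243, -0.6092]  P^+=[0.2554 0.1793; 0.1793 0.7517]
step 2: x^-=[-1.6767, -0.9109]  P^-=[0.4992 0.3088; 0.3088 1.2490]  S=[0.6828]  K=[0.6180; -0.0051]  nu=[3.4390]  x^+=[0.4484, -0.9285]  P^+=[0.2384 0.3109; 0.3109 1.2489]
step 3: x^-=[0.4379, -0.9726]  P^-=[0.4948 0.4940; 0.4940 1.9165]  S=[0.6276]  K=[0.5916; 0.0237]  nu=[0.8190]  x^+=[0.9224, -0.9532]  P^+=[0.2751 0.4852; 0.4852 1.9161]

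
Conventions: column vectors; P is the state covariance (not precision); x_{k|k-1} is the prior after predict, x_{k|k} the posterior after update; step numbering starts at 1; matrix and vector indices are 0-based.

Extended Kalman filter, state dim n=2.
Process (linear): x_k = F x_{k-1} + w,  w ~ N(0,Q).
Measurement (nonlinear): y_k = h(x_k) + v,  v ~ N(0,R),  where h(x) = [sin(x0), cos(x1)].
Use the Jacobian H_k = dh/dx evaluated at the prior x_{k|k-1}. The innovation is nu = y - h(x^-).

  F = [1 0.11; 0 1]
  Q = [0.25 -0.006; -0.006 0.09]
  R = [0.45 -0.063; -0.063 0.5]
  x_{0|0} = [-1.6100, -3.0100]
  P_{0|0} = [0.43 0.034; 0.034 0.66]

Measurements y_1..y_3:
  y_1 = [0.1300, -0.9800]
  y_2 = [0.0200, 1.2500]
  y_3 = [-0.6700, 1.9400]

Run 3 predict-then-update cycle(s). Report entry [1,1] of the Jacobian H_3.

H_jac[1,1] = 0.3133

step 1: x^-=[-1.9411, -3.0100]  P^-=[0.6955 0.1006; 0.1006 0.7500]  H_jac=[-0.3619 0.0000; 0.0000 0.1312]  S=[0.5411 -0.0678; -0.0678 0.5129]  K=[-0.4697 -0.0363; -0.0440 0.1861]  nu=[1.0622, 0.0114]  x^+=[-2.4404, -3.0546]  P^+=[0.5777 0.0871; 0.0871 0.7301]
step 2: x^-=[-2.7764, -3.0546]  P^-=[0.8557 0.1614; 0.1614 0.8201]  H_jac=[-0.9341 0.0000; 0.0000 0.0869]  S=[1.1966 -0.0761; -0.0761 0.5062]  K=[-0.6726 -0.0734; -0.1182 0.1230]  nu=[0.3771, 2.2462]  x^+=[-3.1950, -2.8229]  P^+=[0.3191 0.0652; 0.0652 0.7935]
step 3: x^-=[-3.5055, -2.8229]  P^-=[0.5931 0.1465; 0.1465 0.8835]  H_jac=[-0.9345 0.0000; 0.0000 0.3133]  S=[0.9679 -0.1059; -0.1059 0.5867]  K=[-0.5754 -0.0256; -0.0916 0.4553]  nu=[-1.0260, 2.8896]  x^+=[-2.9892, -1.4133]  P^+=[0.2753 0.0748; 0.0748 0.7449]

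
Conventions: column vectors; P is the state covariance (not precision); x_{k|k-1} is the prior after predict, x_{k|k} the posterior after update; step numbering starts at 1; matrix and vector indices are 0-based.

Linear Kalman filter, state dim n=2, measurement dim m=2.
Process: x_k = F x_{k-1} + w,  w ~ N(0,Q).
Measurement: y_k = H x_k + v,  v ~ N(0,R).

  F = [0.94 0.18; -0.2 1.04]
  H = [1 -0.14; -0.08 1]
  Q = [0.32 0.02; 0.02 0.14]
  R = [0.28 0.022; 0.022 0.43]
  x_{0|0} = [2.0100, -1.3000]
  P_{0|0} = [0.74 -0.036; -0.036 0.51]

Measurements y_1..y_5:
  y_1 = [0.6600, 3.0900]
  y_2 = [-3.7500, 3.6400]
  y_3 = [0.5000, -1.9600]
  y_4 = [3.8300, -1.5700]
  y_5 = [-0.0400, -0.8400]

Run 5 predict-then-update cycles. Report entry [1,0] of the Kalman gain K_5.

K[1,0] = 0.0203

step 1: x^-=[1.6554, -1.7540]  P^-=[0.9782 -0.0575; -0.0575 0.7362]  S=[1.2887 -0.2175; -0.2175 1.1817]  K=[0.7698 0.0268; -0.0194 0.6233]  nu=[-1.2410, 4.9764]  x^+=[0.8334, 1.3721]  P^+=[0.2226 0.0463; 0.0463 0.2713]
step 2: x^-=[1.0303, 1.2603]  P^-=[0.5411 0.0725; 0.0725 0.4231]  S=[0.8091 -0.0072; -0.0072 0.8450]  K=[0.6566 0.0402; 0.0208 0.4940]  nu=[-4.6039, 2.4621]  x^+=[-1.8937, 2.3810]  P^+=[0.1913 0.0470; 0.0470 0.2167]
step 3: x^-=[-1.3515, 2.8550]  P^-=[0.5120 0.0689; 0.0689 0.3624]  S=[0.7798 -0.0001; -0.0001 0.7847]  K=[0.6442 0.0356; 0.0233 0.4549]  nu=[2.2512, -4.9231]  x^+=[-0.0766, 0.6681]  P^+=[0.1874 0.0445; 0.0445 0.1997]
step 4: x^-=[0.0482, 0.7101]  P^-=[0.5071 0.0640; 0.0640 0.3449]  S=[0.7759 -0.0021; -0.0021 0.7679]  K=[0.6421 0.0323; 0.0215 0.4426]  nu=[3.8812, -2.2763]  x^+=[2.4666, -0.2139]  P^+=[0.1865 0.0429; 0.0429 0.1942]
step 5: x^-=[2.2801, -0.7158]  P^-=[0.5056 0.0617; 0.0617 0.3397]  S=[0.7750 -0.0036; -0.0036 0.7630]  K=[0.6414 0.0309; 0.0203 0.4388]  nu=[-2.4204, 0.0582]  x^+=[0.7295, -0.7394]  P^+=[0.1862 0.0423; 0.0423 0.1925]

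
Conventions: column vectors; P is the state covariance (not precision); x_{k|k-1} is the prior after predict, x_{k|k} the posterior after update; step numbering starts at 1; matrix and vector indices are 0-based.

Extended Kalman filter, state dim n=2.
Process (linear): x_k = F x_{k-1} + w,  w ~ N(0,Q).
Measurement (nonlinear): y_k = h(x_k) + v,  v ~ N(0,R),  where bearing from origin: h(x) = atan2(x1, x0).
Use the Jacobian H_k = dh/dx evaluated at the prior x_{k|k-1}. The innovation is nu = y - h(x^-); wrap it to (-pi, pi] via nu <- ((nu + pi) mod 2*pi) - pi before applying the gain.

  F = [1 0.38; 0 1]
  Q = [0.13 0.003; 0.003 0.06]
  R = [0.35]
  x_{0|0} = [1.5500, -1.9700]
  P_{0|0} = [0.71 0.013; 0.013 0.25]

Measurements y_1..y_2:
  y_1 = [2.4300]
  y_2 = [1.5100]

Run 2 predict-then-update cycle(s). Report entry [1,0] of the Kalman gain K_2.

K[1,0] = -0.0908

step 1: x^-=[0.8014, -1.9700]  P^-=[0.8860 0.1110; 0.1110 0.3100]  H_jac=[0.4355 0.1772]  S=[0.5449]  K=[0.7442; 0.1895]  nu=[-2.6687]  x^+=[-1.1847, -2.4758]  P^+=[0.5842 0.0341; 0.0341 0.2904]
step 2: x^-=[-2.1255, -2.4758]  P^-=[0.7821 0.1475; 0.1475 0.3504]  H_jac=[0.2325 -0.1996]  S=[0.3926]  K=[0.3882; -0.0908]  nu=[-2.4930]  x^+=[-3.0934, -2.2493]  P^+=[0.7229 0.1614; 0.1614 0.3472]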